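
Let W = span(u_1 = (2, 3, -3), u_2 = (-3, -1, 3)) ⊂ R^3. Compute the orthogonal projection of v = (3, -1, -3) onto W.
proj_W(v) = (159/47, -38/47, -120/47)

Set up U = [u_1 | ... | u_2] ∈ R^(3×2). The projector onto W = col(U) is P = U (U^T U)^(-1) U^T.
Compute U^T U =
  [22, -18]
  [-18, 19],
and U^T v = (12, -17).
Solve U^T U · c = U^T v for the coefficients: c = (-39/47, -79/47). The projection is proj_W(v) = U c.
Check: (v - proj_W(v)) · u_1 = 0  (should be 0).
Check: (v - proj_W(v)) · u_2 = 0  (should be 0).
Result: proj_W(v) = (159/47, -38/47, -120/47).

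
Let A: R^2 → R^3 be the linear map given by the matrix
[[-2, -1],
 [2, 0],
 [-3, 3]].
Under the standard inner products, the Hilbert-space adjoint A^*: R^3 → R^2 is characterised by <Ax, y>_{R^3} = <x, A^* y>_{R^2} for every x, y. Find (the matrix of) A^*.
A^* = A^T =
[[-2, 2, -3],
 [-1, 0, 3]]

For real matrices with standard dot products, the defining identity <Ax, y> = <x, A^* y> gives (Ax)^T y = x^T (A^*) y, i.e. x^T A^T y = x^T (A^*) y. Since this holds for all x, y, we must have A^* = A^T. Therefore
A^* =
[[-2, 2, -3],
 [-1, 0, 3]].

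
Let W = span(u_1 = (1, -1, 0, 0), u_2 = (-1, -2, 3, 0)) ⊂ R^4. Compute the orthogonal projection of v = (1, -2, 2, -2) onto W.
proj_W(v) = (2/3, -7/3, 5/3, 0)

Set up U = [u_1 | ... | u_2] ∈ R^(4×2). The projector onto W = col(U) is P = U (U^T U)^(-1) U^T.
Compute U^T U =
  [2, 1]
  [1, 14],
and U^T v = (3, 9).
Solve U^T U · c = U^T v for the coefficients: c = (11/9, 5/9). The projection is proj_W(v) = U c.
Check: (v - proj_W(v)) · u_1 = 0  (should be 0).
Check: (v - proj_W(v)) · u_2 = 0  (should be 0).
Result: proj_W(v) = (2/3, -7/3, 5/3, 0).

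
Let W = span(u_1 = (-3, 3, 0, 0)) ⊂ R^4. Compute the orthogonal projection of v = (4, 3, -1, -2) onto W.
proj_W(v) = (1/2, -1/2, 0, 0)

Set up U = [u_1 | ... | u_1] ∈ R^(4×1). The projector onto W = col(U) is P = U (U^T U)^(-1) U^T.
Compute U^T U =
  [18],
and U^T v = (-3).
Solve U^T U · c = U^T v for the coefficients: c = (-1/6). The projection is proj_W(v) = U c.
Check: (v - proj_W(v)) · u_1 = 0  (should be 0).
Result: proj_W(v) = (1/2, -1/2, 0, 0).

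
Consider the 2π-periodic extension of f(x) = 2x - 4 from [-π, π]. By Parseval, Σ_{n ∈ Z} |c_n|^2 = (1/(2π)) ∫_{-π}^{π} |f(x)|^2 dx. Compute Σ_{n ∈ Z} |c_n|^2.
Σ |c_n|^2 = 4π^2/3 + 16

Expand and integrate term by term over [-π, π]:
  ∫ (2x)^2 dx = 4·(2π^3/3); ∫ 2·2·(-4)·x dx = 0 (odd integrand); ∫ (-4)^2 dx = 16·2π.
So (1/(2π)) ∫_{-π}^{π} (2x - 4)^2 dx = 4π^2/3 + 16 = 4π^2/3 + 16.
Parseval ⇒ Σ |c_n|^2 = 4π^2/3 + 16.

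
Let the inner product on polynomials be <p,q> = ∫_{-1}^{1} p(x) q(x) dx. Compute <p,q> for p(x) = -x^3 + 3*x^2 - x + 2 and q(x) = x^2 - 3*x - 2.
<p,q> = -94/15

Expand the product: p(x)·q(x) = -x^5 + 6*x^4 - 8*x^3 - x^2 - 4*x - 4.
∫_{-1}^{1} of each monomial x^k gives [2/(k+1) if k even, 0 if k odd]. Integrating term-by-term (or equivalently evaluating the antiderivative F(x) = -x^6/6 + 6*x^5/5 - 2*x^4 - x^3/3 - 2*x^2 - 4*x at the endpoints):
  F(1) − F(−1) = -73/10 − (-31/30) = -94/15.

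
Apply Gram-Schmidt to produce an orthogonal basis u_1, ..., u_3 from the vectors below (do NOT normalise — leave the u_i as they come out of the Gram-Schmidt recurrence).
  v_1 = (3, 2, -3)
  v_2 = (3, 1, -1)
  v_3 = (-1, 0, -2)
Orthogonal basis:
  u_1 = (3, 2, -3)
  u_2 = (12/11, -3/11, 10/11)
  u_3 = (5/46, -15/23, -15/46)

Apply the Gram-Schmidt recurrence
  u_1 = v_1
  u_i = v_i − Σ_{j<i} ((v_i · u_j) / (u_j · u_j)) · u_j.

Step by step this gives:
  u_1 = (3, 2, -3)
  u_2 = (12/11, -3/11, 10/11)
  u_3 = (5/46, -15/23, -15/46)

Orthogonality check:
  u_2 · u_1 = 0 (should be 0)
  u_3 · u_1 = 0 (should be 0)
  u_3 · u_2 = 0 (should be 0)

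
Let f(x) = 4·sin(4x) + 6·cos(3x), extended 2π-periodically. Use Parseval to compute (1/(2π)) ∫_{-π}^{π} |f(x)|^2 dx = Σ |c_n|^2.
Σ |c_n|^2 = 26

Expand |f|^2 and use orthogonality of {sin(nx), cos(mx)} on [-π, π]:
  ∫_{-π}^{π} sin(nx)^2 dx = π, ∫ cos(mx)^2 dx = π, and cross terms integrate to 0.
So ∫_{-π}^{π} f(x)^2 dx = 4^2 · π + 6^2 · π = (16 + 36)π.
Divide by 2π: (16 + 36)/2 = 26.
By Parseval, this equals Σ |c_n|^2.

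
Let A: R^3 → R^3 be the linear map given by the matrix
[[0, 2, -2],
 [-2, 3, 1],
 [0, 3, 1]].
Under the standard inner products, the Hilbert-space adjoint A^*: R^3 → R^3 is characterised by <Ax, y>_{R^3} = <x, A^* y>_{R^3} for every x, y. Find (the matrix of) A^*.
A^* = A^T =
[[0, -2, 0],
 [2, 3, 3],
 [-2, 1, 1]]

For real matrices with standard dot products, the defining identity <Ax, y> = <x, A^* y> gives (Ax)^T y = x^T (A^*) y, i.e. x^T A^T y = x^T (A^*) y. Since this holds for all x, y, we must have A^* = A^T. Therefore
A^* =
[[0, -2, 0],
 [2, 3, 3],
 [-2, 1, 1]].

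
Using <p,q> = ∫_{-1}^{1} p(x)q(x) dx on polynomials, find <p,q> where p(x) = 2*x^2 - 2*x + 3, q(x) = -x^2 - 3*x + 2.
<p,q> = 238/15

Expand the product: p(x)·q(x) = -2*x^4 - 4*x^3 + 7*x^2 - 13*x + 6.
∫_{-1}^{1} of each monomial x^k gives [2/(k+1) if k even, 0 if k odd]. Integrating term-by-term (or equivalently evaluating the antiderivative F(x) = -2*x^5/5 - x^4 + 7*x^3/3 - 13*x^2/2 + 6*x at the endpoints):
  F(1) − F(−1) = 13/30 − (-463/30) = 238/15.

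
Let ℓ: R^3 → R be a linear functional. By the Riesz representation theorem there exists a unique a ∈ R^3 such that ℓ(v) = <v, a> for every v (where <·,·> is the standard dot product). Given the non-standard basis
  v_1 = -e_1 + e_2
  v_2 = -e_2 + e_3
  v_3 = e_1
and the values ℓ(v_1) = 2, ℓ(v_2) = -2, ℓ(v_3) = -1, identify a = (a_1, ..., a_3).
a = (-1, 1, -1)

Write a = (a_1, ..., a_3) in the standard basis. For each basis vector v_i, ℓ(v_i) = <v_i, a> is a linear equation in the a_j's. Collect the n equations into a matrix system V a = ℓ, where row i of V is v_i (expressed in the standard basis). Since V is invertible (lower-triangular with 1s on the diagonal, up to permutation), solve by back-substitution:
  V =
[[-1, 1, 0],
 [0, -1, 1],
 [1, 0, 0]]
  V a = (2, -2, -1)
Solving gives a = (-1, 1, -1).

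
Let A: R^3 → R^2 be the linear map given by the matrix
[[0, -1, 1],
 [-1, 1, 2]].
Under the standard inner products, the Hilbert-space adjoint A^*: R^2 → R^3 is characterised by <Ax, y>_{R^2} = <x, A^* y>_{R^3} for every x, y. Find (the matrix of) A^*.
A^* = A^T =
[[0, -1],
 [-1, 1],
 [1, 2]]

For real matrices with standard dot products, the defining identity <Ax, y> = <x, A^* y> gives (Ax)^T y = x^T (A^*) y, i.e. x^T A^T y = x^T (A^*) y. Since this holds for all x, y, we must have A^* = A^T. Therefore
A^* =
[[0, -1],
 [-1, 1],
 [1, 2]].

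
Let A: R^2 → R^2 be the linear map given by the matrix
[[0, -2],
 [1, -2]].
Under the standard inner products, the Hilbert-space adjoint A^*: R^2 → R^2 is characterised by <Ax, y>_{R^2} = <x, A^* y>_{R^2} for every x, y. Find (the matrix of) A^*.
A^* = A^T =
[[0, 1],
 [-2, -2]]

For real matrices with standard dot products, the defining identity <Ax, y> = <x, A^* y> gives (Ax)^T y = x^T (A^*) y, i.e. x^T A^T y = x^T (A^*) y. Since this holds for all x, y, we must have A^* = A^T. Therefore
A^* =
[[0, 1],
 [-2, -2]].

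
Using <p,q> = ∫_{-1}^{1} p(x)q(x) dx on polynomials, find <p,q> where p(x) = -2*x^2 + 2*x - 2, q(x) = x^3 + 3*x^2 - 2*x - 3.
<p,q> = 116/15

Expand the product: p(x)·q(x) = -2*x^5 - 4*x^4 + 8*x^3 - 4*x^2 - 2*x + 6.
∫_{-1}^{1} of each monomial x^k gives [2/(k+1) if k even, 0 if k odd]. Integrating term-by-term (or equivalently evaluating the antiderivative F(x) = -x^6/3 - 4*x^5/5 + 2*x^4 - 4*x^3/3 - x^2 + 6*x at the endpoints):
  F(1) − F(−1) = 68/15 − (-16/5) = 116/15.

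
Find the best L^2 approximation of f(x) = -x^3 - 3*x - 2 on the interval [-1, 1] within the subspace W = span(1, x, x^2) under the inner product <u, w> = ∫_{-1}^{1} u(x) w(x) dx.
g(x) = -18*x/5 - 2

The best approximation g ∈ W is the orthogonal projection of f onto W. Writing g = a_0 + a_1 x + a_2 x^2, the coefficients solve the normal equations G · a = b where
  G_{ij} = <φ_i, φ_j> and b_i = <f, φ_i>, with φ_0 = 1, φ_1 = x, φ_2 = x^2.
G =
  [2, 0, 2/3]
  [0, 2/3, 0]
  [2/3, 0, 2/5],
b = (-4, -12/5, -4/3).
Solving gives a_0 = -2, a_1 = -18/5, a_2 = 0, so
  g(x) = -18*x/5 - 2.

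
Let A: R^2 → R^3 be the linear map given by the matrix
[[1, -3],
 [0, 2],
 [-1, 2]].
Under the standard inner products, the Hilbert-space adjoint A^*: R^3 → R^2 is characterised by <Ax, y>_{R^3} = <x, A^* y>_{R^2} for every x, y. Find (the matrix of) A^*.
A^* = A^T =
[[1, 0, -1],
 [-3, 2, 2]]

For real matrices with standard dot products, the defining identity <Ax, y> = <x, A^* y> gives (Ax)^T y = x^T (A^*) y, i.e. x^T A^T y = x^T (A^*) y. Since this holds for all x, y, we must have A^* = A^T. Therefore
A^* =
[[1, 0, -1],
 [-3, 2, 2]].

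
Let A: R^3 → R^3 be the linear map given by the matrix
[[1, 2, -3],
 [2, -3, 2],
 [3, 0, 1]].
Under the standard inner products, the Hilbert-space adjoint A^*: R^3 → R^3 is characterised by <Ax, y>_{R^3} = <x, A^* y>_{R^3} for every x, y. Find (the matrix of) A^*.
A^* = A^T =
[[1, 2, 3],
 [2, -3, 0],
 [-3, 2, 1]]

For real matrices with standard dot products, the defining identity <Ax, y> = <x, A^* y> gives (Ax)^T y = x^T (A^*) y, i.e. x^T A^T y = x^T (A^*) y. Since this holds for all x, y, we must have A^* = A^T. Therefore
A^* =
[[1, 2, 3],
 [2, -3, 0],
 [-3, 2, 1]].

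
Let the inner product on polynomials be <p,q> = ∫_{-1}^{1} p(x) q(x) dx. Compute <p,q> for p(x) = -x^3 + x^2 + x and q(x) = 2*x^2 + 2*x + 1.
<p,q> = 2

Expand the product: p(x)·q(x) = -2*x^5 + 3*x^3 + 3*x^2 + x.
∫_{-1}^{1} of each monomial x^k gives [2/(k+1) if k even, 0 if k odd]. Integrating term-by-term (or equivalently evaluating the antiderivative F(x) = -x^6/3 + 3*x^4/4 + x^3 + x^2/2 at the endpoints):
  F(1) − F(−1) = 23/12 − (-1/12) = 2.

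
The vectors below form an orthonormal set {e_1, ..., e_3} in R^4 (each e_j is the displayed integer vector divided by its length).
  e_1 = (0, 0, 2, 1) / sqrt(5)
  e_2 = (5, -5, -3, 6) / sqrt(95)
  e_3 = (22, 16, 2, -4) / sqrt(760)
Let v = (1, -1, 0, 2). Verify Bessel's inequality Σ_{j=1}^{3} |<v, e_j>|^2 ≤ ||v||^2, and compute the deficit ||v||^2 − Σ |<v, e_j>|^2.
Σ |<v, e_j>|^2 = 59/10; ||v||^2 = 6; deficit = 1/10

Write each e_j = u_j / sqrt(<u_j, u_j>) where u_j is the displayed integer vector. Then <v, e_j> = <v, u_j> / sqrt(<u_j, u_j>), so |<v, e_j>|^2 = <v, u_j>^2 / <u_j, u_j>.
Coefficients: <v, e_1> = 2/sqrt(5), <v, e_2> = 22/sqrt(95), <v, e_3> = -2/sqrt(760).
Square and sum: Σ |<v, e_j>|^2 = 59/10.
Compute ||v||^2 = v·v = 6.
Deficit = 6 − 59/10 = 1/10 ≥ 0, confirming Bessel's inequality. (The deficit equals ||v − Σ <v,e_j> e_j||^2, the squared distance from v to span{e_j}.)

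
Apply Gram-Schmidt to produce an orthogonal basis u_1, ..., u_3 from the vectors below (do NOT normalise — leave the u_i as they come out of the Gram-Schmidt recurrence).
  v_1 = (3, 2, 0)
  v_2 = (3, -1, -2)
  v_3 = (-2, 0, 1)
Orthogonal basis:
  u_1 = (3, 2, 0)
  u_2 = (18/13, -27/13, -2)
  u_3 = (4/133, -6/133, 9/133)

Apply the Gram-Schmidt recurrence
  u_1 = v_1
  u_i = v_i − Σ_{j<i} ((v_i · u_j) / (u_j · u_j)) · u_j.

Step by step this gives:
  u_1 = (3, 2, 0)
  u_2 = (18/13, -27/13, -2)
  u_3 = (4/133, -6/133, 9/133)

Orthogonality check:
  u_2 · u_1 = 0 (should be 0)
  u_3 · u_1 = 0 (should be 0)
  u_3 · u_2 = 0 (should be 0)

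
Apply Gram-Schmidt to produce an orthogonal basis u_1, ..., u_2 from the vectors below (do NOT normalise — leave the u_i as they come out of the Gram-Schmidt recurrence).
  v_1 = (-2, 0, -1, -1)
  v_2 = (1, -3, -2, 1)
Orthogonal basis:
  u_1 = (-2, 0, -1, -1)
  u_2 = (2/3, -3, -13/6, 5/6)

Apply the Gram-Schmidt recurrence
  u_1 = v_1
  u_i = v_i − Σ_{j<i} ((v_i · u_j) / (u_j · u_j)) · u_j.

Step by step this gives:
  u_1 = (-2, 0, -1, -1)
  u_2 = (2/3, -3, -13/6, 5/6)

Orthogonality check:
  u_2 · u_1 = 0 (should be 0)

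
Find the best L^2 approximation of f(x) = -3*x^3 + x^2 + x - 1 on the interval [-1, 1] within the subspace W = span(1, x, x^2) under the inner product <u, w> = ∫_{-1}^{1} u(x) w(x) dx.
g(x) = x^2 - 4*x/5 - 1

The best approximation g ∈ W is the orthogonal projection of f onto W. Writing g = a_0 + a_1 x + a_2 x^2, the coefficients solve the normal equations G · a = b where
  G_{ij} = <φ_i, φ_j> and b_i = <f, φ_i>, with φ_0 = 1, φ_1 = x, φ_2 = x^2.
G =
  [2, 0, 2/3]
  [0, 2/3, 0]
  [2/3, 0, 2/5],
b = (-4/3, -8/15, -4/15).
Solving gives a_0 = -1, a_1 = -4/5, a_2 = 1, so
  g(x) = x^2 - 4*x/5 - 1.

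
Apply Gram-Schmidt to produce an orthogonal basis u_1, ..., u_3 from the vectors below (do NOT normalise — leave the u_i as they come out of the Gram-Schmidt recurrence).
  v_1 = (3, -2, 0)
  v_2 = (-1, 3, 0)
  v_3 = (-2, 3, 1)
Orthogonal basis:
  u_1 = (3, -2, 0)
  u_2 = (14/13, 21/13, 0)
  u_3 = (0, 0, 1)

Apply the Gram-Schmidt recurrence
  u_1 = v_1
  u_i = v_i − Σ_{j<i} ((v_i · u_j) / (u_j · u_j)) · u_j.

Step by step this gives:
  u_1 = (3, -2, 0)
  u_2 = (14/13, 21/13, 0)
  u_3 = (0, 0, 1)

Orthogonality check:
  u_2 · u_1 = 0 (should be 0)
  u_3 · u_1 = 0 (should be 0)
  u_3 · u_2 = 0 (should be 0)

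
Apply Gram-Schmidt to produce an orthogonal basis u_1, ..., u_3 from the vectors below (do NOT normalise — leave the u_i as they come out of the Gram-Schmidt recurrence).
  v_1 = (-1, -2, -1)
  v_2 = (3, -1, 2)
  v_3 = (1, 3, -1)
Orthogonal basis:
  u_1 = (-1, -2, -1)
  u_2 = (5/2, -2, 3/2)
  u_3 = (1, 1/5, -7/5)

Apply the Gram-Schmidt recurrence
  u_1 = v_1
  u_i = v_i − Σ_{j<i} ((v_i · u_j) / (u_j · u_j)) · u_j.

Step by step this gives:
  u_1 = (-1, -2, -1)
  u_2 = (5/2, -2, 3/2)
  u_3 = (1, 1/5, -7/5)

Orthogonality check:
  u_2 · u_1 = 0 (should be 0)
  u_3 · u_1 = 0 (should be 0)
  u_3 · u_2 = 0 (should be 0)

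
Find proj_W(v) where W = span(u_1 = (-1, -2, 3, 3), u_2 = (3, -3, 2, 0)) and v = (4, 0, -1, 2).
proj_W(v) = (829/425, -29/25, 142/425, -336/425)

Set up U = [u_1 | ... | u_2] ∈ R^(4×2). The projector onto W = col(U) is P = U (U^T U)^(-1) U^T.
Compute U^T U =
  [23, 9]
  [9, 22],
and U^T v = (-1, 10).
Solve U^T U · c = U^T v for the coefficients: c = (-112/425, 239/425). The projection is proj_W(v) = U c.
Check: (v - proj_W(v)) · u_1 = 0  (should be 0).
Check: (v - proj_W(v)) · u_2 = 0  (should be 0).
Result: proj_W(v) = (829/425, -29/25, 142/425, -336/425).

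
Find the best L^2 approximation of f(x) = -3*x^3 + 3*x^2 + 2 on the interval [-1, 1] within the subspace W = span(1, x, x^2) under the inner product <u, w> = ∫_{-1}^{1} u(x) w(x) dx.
g(x) = 3*x^2 - 9*x/5 + 2

The best approximation g ∈ W is the orthogonal projection of f onto W. Writing g = a_0 + a_1 x + a_2 x^2, the coefficients solve the normal equations G · a = b where
  G_{ij} = <φ_i, φ_j> and b_i = <f, φ_i>, with φ_0 = 1, φ_1 = x, φ_2 = x^2.
G =
  [2, 0, 2/3]
  [0, 2/3, 0]
  [2/3, 0, 2/5],
b = (6, -6/5, 38/15).
Solving gives a_0 = 2, a_1 = -9/5, a_2 = 3, so
  g(x) = 3*x^2 - 9*x/5 + 2.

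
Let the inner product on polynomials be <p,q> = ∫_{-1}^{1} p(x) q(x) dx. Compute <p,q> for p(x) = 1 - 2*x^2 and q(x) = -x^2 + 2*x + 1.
<p,q> = 4/5

Expand the product: p(x)·q(x) = 2*x^4 - 4*x^3 - 3*x^2 + 2*x + 1.
∫_{-1}^{1} of each monomial x^k gives [2/(k+1) if k even, 0 if k odd]. Integrating term-by-term (or equivalently evaluating the antiderivative F(x) = 2*x^5/5 - x^4 - x^3 + x^2 + x at the endpoints):
  F(1) − F(−1) = 2/5 − (-2/5) = 4/5.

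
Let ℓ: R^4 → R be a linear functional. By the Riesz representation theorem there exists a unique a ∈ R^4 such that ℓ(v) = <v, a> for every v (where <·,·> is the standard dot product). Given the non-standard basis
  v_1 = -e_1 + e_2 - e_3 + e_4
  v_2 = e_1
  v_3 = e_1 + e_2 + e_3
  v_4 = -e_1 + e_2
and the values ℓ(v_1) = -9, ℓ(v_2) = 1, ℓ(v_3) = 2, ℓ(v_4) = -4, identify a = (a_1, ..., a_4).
a = (1, -3, 4, -1)

Write a = (a_1, ..., a_4) in the standard basis. For each basis vector v_i, ℓ(v_i) = <v_i, a> is a linear equation in the a_j's. Collect the n equations into a matrix system V a = ℓ, where row i of V is v_i (expressed in the standard basis). Since V is invertible (lower-triangular with 1s on the diagonal, up to permutation), solve by back-substitution:
  V =
[[-1, 1, -1, 1],
 [1, 0, 0, 0],
 [1, 1, 1, 0],
 [-1, 1, 0, 0]]
  V a = (-9, 1, 2, -4)
Solving gives a = (1, -3, 4, -1).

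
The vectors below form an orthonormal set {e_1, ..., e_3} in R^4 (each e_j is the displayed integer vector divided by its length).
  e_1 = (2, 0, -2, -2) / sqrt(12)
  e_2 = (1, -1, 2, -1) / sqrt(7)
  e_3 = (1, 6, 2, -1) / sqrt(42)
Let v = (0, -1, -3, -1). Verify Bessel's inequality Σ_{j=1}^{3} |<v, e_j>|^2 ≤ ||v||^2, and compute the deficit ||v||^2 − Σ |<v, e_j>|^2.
Σ |<v, e_j>|^2 = 21/2; ||v||^2 = 11; deficit = 1/2

Write each e_j = u_j / sqrt(<u_j, u_j>) where u_j is the displayed integer vector. Then <v, e_j> = <v, u_j> / sqrt(<u_j, u_j>), so |<v, e_j>|^2 = <v, u_j>^2 / <u_j, u_j>.
Coefficients: <v, e_1> = 8/sqrt(12), <v, e_2> = -4/sqrt(7), <v, e_3> = -11/sqrt(42).
Square and sum: Σ |<v, e_j>|^2 = 21/2.
Compute ||v||^2 = v·v = 11.
Deficit = 11 − 21/2 = 1/2 ≥ 0, confirming Bessel's inequality. (The deficit equals ||v − Σ <v,e_j> e_j||^2, the squared distance from v to span{e_j}.)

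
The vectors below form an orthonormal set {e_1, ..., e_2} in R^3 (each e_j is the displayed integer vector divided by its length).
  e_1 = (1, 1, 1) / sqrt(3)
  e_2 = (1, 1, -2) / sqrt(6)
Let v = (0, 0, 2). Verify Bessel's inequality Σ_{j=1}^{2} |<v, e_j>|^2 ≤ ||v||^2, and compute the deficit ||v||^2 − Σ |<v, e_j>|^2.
Σ |<v, e_j>|^2 = 4; ||v||^2 = 4; deficit = 0

Write each e_j = u_j / sqrt(<u_j, u_j>) where u_j is the displayed integer vector. Then <v, e_j> = <v, u_j> / sqrt(<u_j, u_j>), so |<v, e_j>|^2 = <v, u_j>^2 / <u_j, u_j>.
Coefficients: <v, e_1> = 2/sqrt(3), <v, e_2> = -4/sqrt(6).
Square and sum: Σ |<v, e_j>|^2 = 4.
Compute ||v||^2 = v·v = 4.
Deficit = 4 − 4 = 0 ≥ 0, confirming Bessel's inequality. (The deficit equals ||v − Σ <v,e_j> e_j||^2, the squared distance from v to span{e_j}.)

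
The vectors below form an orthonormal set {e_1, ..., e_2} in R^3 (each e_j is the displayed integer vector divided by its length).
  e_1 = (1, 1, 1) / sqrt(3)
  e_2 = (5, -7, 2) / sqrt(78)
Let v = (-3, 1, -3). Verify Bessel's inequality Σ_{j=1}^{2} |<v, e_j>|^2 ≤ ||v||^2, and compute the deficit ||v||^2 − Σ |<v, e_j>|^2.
Σ |<v, e_j>|^2 = 239/13; ||v||^2 = 19; deficit = 8/13

Write each e_j = u_j / sqrt(<u_j, u_j>) where u_j is the displayed integer vector. Then <v, e_j> = <v, u_j> / sqrt(<u_j, u_j>), so |<v, e_j>|^2 = <v, u_j>^2 / <u_j, u_j>.
Coefficients: <v, e_1> = -5/sqrt(3), <v, e_2> = -28/sqrt(78).
Square and sum: Σ |<v, e_j>|^2 = 239/13.
Compute ||v||^2 = v·v = 19.
Deficit = 19 − 239/13 = 8/13 ≥ 0, confirming Bessel's inequality. (The deficit equals ||v − Σ <v,e_j> e_j||^2, the squared distance from v to span{e_j}.)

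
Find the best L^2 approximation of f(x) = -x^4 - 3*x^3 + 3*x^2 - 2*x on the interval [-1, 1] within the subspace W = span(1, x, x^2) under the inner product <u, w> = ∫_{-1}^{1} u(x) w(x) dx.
g(x) = 15*x^2/7 - 19*x/5 + 3/35

The best approximation g ∈ W is the orthogonal projection of f onto W. Writing g = a_0 + a_1 x + a_2 x^2, the coefficients solve the normal equations G · a = b where
  G_{ij} = <φ_i, φ_j> and b_i = <f, φ_i>, with φ_0 = 1, φ_1 = x, φ_2 = x^2.
G =
  [2, 0, 2/3]
  [0, 2/3, 0]
  [2/3, 0, 2/5],
b = (8/5, -38/15, 32/35).
Solving gives a_0 = 3/35, a_1 = -19/5, a_2 = 15/7, so
  g(x) = 15*x^2/7 - 19*x/5 + 3/35.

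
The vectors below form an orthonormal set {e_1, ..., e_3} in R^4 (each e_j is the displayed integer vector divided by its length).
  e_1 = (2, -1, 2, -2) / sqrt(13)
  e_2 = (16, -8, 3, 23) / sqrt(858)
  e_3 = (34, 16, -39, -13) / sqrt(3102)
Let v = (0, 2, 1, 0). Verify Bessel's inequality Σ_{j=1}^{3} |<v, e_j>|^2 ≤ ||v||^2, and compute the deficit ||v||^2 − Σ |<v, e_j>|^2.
Σ |<v, e_j>|^2 = 10/47; ||v||^2 = 5; deficit = 225/47

Write each e_j = u_j / sqrt(<u_j, u_j>) where u_j is the displayed integer vector. Then <v, e_j> = <v, u_j> / sqrt(<u_j, u_j>), so |<v, e_j>|^2 = <v, u_j>^2 / <u_j, u_j>.
Coefficients: <v, e_1> = 0/sqrt(13), <v, e_2> = -13/sqrt(858), <v, e_3> = -7/sqrt(3102).
Square and sum: Σ |<v, e_j>|^2 = 10/47.
Compute ||v||^2 = v·v = 5.
Deficit = 5 − 10/47 = 225/47 ≥ 0, confirming Bessel's inequality. (The deficit equals ||v − Σ <v,e_j> e_j||^2, the squared distance from v to span{e_j}.)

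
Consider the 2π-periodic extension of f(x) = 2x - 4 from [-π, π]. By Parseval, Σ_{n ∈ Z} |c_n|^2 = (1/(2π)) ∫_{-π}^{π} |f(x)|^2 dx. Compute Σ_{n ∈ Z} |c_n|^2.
Σ |c_n|^2 = 4π^2/3 + 16

Expand and integrate term by term over [-π, π]:
  ∫ (2x)^2 dx = 4·(2π^3/3); ∫ 2·2·(-4)·x dx = 0 (odd integrand); ∫ (-4)^2 dx = 16·2π.
So (1/(2π)) ∫_{-π}^{π} (2x - 4)^2 dx = 4π^2/3 + 16 = 4π^2/3 + 16.
Parseval ⇒ Σ |c_n|^2 = 4π^2/3 + 16.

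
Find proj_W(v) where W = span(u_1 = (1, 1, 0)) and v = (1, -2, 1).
proj_W(v) = (-1/2, -1/2, 0)

Set up U = [u_1 | ... | u_1] ∈ R^(3×1). The projector onto W = col(U) is P = U (U^T U)^(-1) U^T.
Compute U^T U =
  [2],
and U^T v = (-1).
Solve U^T U · c = U^T v for the coefficients: c = (-1/2). The projection is proj_W(v) = U c.
Check: (v - proj_W(v)) · u_1 = 0  (should be 0).
Result: proj_W(v) = (-1/2, -1/2, 0).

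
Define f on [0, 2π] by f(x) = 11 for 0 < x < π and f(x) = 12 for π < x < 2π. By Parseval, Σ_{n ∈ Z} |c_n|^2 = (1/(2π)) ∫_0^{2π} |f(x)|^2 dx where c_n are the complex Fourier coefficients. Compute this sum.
Σ |c_n|^2 = 265/2

Parseval equates the L^2 energy of f (normalised by 1/(2π)) with the ℓ^2 sum of its Fourier coefficients: (1/(2π)) ∫_0^{2π} |f|^2 = Σ |c_n|^2.
Compute the left side: (1/(2π)) [∫_0^π 11^2 dx + ∫_π^{2π} 12^2 dx] = (1/(2π)) · (121π + 144π) = (121 + 144)/2 = 265/2.
So Σ_{n ∈ Z} |c_n|^2 = 265/2.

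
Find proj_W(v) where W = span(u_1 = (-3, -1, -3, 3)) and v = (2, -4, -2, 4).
proj_W(v) = (-12/7, -4/7, -12/7, 12/7)

Set up U = [u_1 | ... | u_1] ∈ R^(4×1). The projector onto W = col(U) is P = U (U^T U)^(-1) U^T.
Compute U^T U =
  [28],
and U^T v = (16).
Solve U^T U · c = U^T v for the coefficients: c = (4/7). The projection is proj_W(v) = U c.
Check: (v - proj_W(v)) · u_1 = 0  (should be 0).
Result: proj_W(v) = (-12/7, -4/7, -12/7, 12/7).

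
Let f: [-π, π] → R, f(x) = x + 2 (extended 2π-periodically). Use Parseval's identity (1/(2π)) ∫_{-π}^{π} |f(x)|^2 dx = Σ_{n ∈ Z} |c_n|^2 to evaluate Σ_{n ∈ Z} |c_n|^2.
Σ |c_n|^2 = π^2/3 + 4

Expand and integrate term by term over [-π, π]:
  ∫ (x)^2 dx = 1·(2π^3/3); ∫ 2·1·(2)·x dx = 0 (odd integrand); ∫ 2^2 dx = 4·2π.
So (1/(2π)) ∫_{-π}^{π} (x + 2)^2 dx = 1π^2/3 + 4 = π^2/3 + 4.
Parseval ⇒ Σ |c_n|^2 = π^2/3 + 4.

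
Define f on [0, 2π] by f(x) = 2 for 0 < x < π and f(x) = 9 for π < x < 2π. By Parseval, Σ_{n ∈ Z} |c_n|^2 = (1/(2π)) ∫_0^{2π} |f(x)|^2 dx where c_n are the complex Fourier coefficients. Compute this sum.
Σ |c_n|^2 = 85/2

Parseval equates the L^2 energy of f (normalised by 1/(2π)) with the ℓ^2 sum of its Fourier coefficients: (1/(2π)) ∫_0^{2π} |f|^2 = Σ |c_n|^2.
Compute the left side: (1/(2π)) [∫_0^π 2^2 dx + ∫_π^{2π} 9^2 dx] = (1/(2π)) · (4π + 81π) = (4 + 81)/2 = 85/2.
So Σ_{n ∈ Z} |c_n|^2 = 85/2.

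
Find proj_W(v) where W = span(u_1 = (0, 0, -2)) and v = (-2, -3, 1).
proj_W(v) = (0, 0, 1)

Set up U = [u_1 | ... | u_1] ∈ R^(3×1). The projector onto W = col(U) is P = U (U^T U)^(-1) U^T.
Compute U^T U =
  [4],
and U^T v = (-2).
Solve U^T U · c = U^T v for the coefficients: c = (-1/2). The projection is proj_W(v) = U c.
Check: (v - proj_W(v)) · u_1 = 0  (should be 0).
Result: proj_W(v) = (0, 0, 1).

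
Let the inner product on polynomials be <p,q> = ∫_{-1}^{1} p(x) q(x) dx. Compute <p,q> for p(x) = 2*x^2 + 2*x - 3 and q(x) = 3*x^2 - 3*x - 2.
<p,q> = 26/15

Expand the product: p(x)·q(x) = 6*x^4 - 19*x^2 + 5*x + 6.
∫_{-1}^{1} of each monomial x^k gives [2/(k+1) if k even, 0 if k odd]. Integrating term-by-term (or equivalently evaluating the antiderivative F(x) = 6*x^5/5 - 19*x^3/3 + 5*x^2/2 + 6*x at the endpoints):
  F(1) − F(−1) = 101/30 − (49/30) = 26/15.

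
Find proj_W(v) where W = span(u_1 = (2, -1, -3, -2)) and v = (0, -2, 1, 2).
proj_W(v) = (-5/9, 5/18, 5/6, 5/9)

Set up U = [u_1 | ... | u_1] ∈ R^(4×1). The projector onto W = col(U) is P = U (U^T U)^(-1) U^T.
Compute U^T U =
  [18],
and U^T v = (-5).
Solve U^T U · c = U^T v for the coefficients: c = (-5/18). The projection is proj_W(v) = U c.
Check: (v - proj_W(v)) · u_1 = 0  (should be 0).
Result: proj_W(v) = (-5/9, 5/18, 5/6, 5/9).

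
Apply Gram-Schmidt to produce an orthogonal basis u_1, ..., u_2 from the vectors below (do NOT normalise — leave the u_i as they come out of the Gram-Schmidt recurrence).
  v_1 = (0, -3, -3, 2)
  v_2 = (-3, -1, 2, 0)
Orthogonal basis:
  u_1 = (0, -3, -3, 2)
  u_2 = (-3, -31/22, 35/22, 3/11)

Apply the Gram-Schmidt recurrence
  u_1 = v_1
  u_i = v_i − Σ_{j<i} ((v_i · u_j) / (u_j · u_j)) · u_j.

Step by step this gives:
  u_1 = (0, -3, -3, 2)
  u_2 = (-3, -31/22, 35/22, 3/11)

Orthogonality check:
  u_2 · u_1 = 0 (should be 0)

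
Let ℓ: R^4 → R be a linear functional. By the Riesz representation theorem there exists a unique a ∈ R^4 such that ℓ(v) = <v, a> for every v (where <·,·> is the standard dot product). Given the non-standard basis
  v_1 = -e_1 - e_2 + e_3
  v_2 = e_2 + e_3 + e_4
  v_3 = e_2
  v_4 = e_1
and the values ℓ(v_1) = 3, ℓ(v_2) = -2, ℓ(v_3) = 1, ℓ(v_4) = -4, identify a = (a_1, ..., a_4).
a = (-4, 1, 0, -3)

Write a = (a_1, ..., a_4) in the standard basis. For each basis vector v_i, ℓ(v_i) = <v_i, a> is a linear equation in the a_j's. Collect the n equations into a matrix system V a = ℓ, where row i of V is v_i (expressed in the standard basis). Since V is invertible (lower-triangular with 1s on the diagonal, up to permutation), solve by back-substitution:
  V =
[[-1, -1, 1, 0],
 [0, 1, 1, 1],
 [0, 1, 0, 0],
 [1, 0, 0, 0]]
  V a = (3, -2, 1, -4)
Solving gives a = (-4, 1, 0, -3).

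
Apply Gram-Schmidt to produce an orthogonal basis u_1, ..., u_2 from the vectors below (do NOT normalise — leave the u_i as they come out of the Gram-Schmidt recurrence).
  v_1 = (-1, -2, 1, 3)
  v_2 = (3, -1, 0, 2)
Orthogonal basis:
  u_1 = (-1, -2, 1, 3)
  u_2 = (10/3, -1/3, -1/3, 1)

Apply the Gram-Schmidt recurrence
  u_1 = v_1
  u_i = v_i − Σ_{j<i} ((v_i · u_j) / (u_j · u_j)) · u_j.

Step by step this gives:
  u_1 = (-1, -2, 1, 3)
  u_2 = (10/3, -1/3, -1/3, 1)

Orthogonality check:
  u_2 · u_1 = 0 (should be 0)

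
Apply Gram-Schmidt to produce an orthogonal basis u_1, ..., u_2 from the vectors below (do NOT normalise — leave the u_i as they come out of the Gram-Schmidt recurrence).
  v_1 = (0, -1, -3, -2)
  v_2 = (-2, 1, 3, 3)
Orthogonal basis:
  u_1 = (0, -1, -3, -2)
  u_2 = (-2, -1/7, -3/7, 5/7)

Apply the Gram-Schmidt recurrence
  u_1 = v_1
  u_i = v_i − Σ_{j<i} ((v_i · u_j) / (u_j · u_j)) · u_j.

Step by step this gives:
  u_1 = (0, -1, -3, -2)
  u_2 = (-2, -1/7, -3/7, 5/7)

Orthogonality check:
  u_2 · u_1 = 0 (should be 0)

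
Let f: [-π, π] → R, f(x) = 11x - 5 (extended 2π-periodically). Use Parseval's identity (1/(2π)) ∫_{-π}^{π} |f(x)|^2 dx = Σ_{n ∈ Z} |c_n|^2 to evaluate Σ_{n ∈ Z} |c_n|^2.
Σ |c_n|^2 = 121π^2/3 + 25

Expand and integrate term by term over [-π, π]:
  ∫ (11x)^2 dx = 121·(2π^3/3); ∫ 2·11·(-5)·x dx = 0 (odd integrand); ∫ (-5)^2 dx = 25·2π.
So (1/(2π)) ∫_{-π}^{π} (11x - 5)^2 dx = 121π^2/3 + 25 = 121π^2/3 + 25.
Parseval ⇒ Σ |c_n|^2 = 121π^2/3 + 25.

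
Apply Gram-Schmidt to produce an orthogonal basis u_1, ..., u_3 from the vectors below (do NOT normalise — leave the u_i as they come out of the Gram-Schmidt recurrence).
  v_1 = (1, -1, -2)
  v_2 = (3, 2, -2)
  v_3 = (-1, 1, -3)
Orthogonal basis:
  u_1 = (1, -1, -2)
  u_2 = (13/6, 17/6, -1/3)
  u_3 = (-150/77, 100/77, -125/77)

Apply the Gram-Schmidt recurrence
  u_1 = v_1
  u_i = v_i − Σ_{j<i} ((v_i · u_j) / (u_j · u_j)) · u_j.

Step by step this gives:
  u_1 = (1, -1, -2)
  u_2 = (13/6, 17/6, -1/3)
  u_3 = (-150/77, 100/77, -125/77)

Orthogonality check:
  u_2 · u_1 = 0 (should be 0)
  u_3 · u_1 = 0 (should be 0)
  u_3 · u_2 = 0 (should be 0)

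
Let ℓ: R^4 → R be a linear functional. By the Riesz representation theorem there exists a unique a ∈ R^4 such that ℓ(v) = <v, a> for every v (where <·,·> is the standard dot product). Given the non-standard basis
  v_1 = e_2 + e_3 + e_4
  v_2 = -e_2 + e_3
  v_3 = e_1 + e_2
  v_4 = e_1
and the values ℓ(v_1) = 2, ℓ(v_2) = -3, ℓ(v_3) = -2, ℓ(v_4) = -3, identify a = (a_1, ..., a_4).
a = (-3, 1, -2, 3)

Write a = (a_1, ..., a_4) in the standard basis. For each basis vector v_i, ℓ(v_i) = <v_i, a> is a linear equation in the a_j's. Collect the n equations into a matrix system V a = ℓ, where row i of V is v_i (expressed in the standard basis). Since V is invertible (lower-triangular with 1s on the diagonal, up to permutation), solve by back-substitution:
  V =
[[0, 1, 1, 1],
 [0, -1, 1, 0],
 [1, 1, 0, 0],
 [1, 0, 0, 0]]
  V a = (2, -3, -2, -3)
Solving gives a = (-3, 1, -2, 3).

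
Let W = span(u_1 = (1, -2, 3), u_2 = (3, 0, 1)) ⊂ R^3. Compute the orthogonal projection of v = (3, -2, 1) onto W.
proj_W(v) = (35/13, -10/13, 25/13)

Set up U = [u_1 | ... | u_2] ∈ R^(3×2). The projector onto W = col(U) is P = U (U^T U)^(-1) U^T.
Compute U^T U =
  [14, 6]
  [6, 10],
and U^T v = (10, 10).
Solve U^T U · c = U^T v for the coefficients: c = (5/13, 10/13). The projection is proj_W(v) = U c.
Check: (v - proj_W(v)) · u_1 = 0  (should be 0).
Check: (v - proj_W(v)) · u_2 = 0  (should be 0).
Result: proj_W(v) = (35/13, -10/13, 25/13).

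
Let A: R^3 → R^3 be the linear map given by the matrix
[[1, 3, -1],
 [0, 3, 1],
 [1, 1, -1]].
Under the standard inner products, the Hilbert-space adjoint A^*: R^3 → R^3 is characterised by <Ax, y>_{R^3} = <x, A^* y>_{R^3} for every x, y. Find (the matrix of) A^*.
A^* = A^T =
[[1, 0, 1],
 [3, 3, 1],
 [-1, 1, -1]]

For real matrices with standard dot products, the defining identity <Ax, y> = <x, A^* y> gives (Ax)^T y = x^T (A^*) y, i.e. x^T A^T y = x^T (A^*) y. Since this holds for all x, y, we must have A^* = A^T. Therefore
A^* =
[[1, 0, 1],
 [3, 3, 1],
 [-1, 1, -1]].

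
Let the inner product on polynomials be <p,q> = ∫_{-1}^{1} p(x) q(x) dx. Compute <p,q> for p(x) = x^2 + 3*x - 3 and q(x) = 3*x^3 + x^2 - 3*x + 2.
<p,q> = -44/3

Expand the product: p(x)·q(x) = 3*x^5 + 10*x^4 - 9*x^3 - 10*x^2 + 15*x - 6.
∫_{-1}^{1} of each monomial x^k gives [2/(k+1) if k even, 0 if k odd]. Integrating term-by-term (or equivalently evaluating the antiderivative F(x) = x^6/2 + 2*x^5 - 9*x^4/4 - 10*x^3/3 + 15*x^2/2 - 6*x at the endpoints):
  F(1) − F(−1) = -19/12 − (157/12) = -44/3.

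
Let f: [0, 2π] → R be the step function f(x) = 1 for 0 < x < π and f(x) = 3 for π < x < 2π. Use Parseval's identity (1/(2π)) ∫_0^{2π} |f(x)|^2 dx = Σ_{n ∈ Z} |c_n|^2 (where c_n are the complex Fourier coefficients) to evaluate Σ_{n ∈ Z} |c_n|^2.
Σ |c_n|^2 = 5

Parseval equates the L^2 energy of f (normalised by 1/(2π)) with the ℓ^2 sum of its Fourier coefficients: (1/(2π)) ∫_0^{2π} |f|^2 = Σ |c_n|^2.
Compute the left side: (1/(2π)) [∫_0^π 1^2 dx + ∫_π^{2π} 3^2 dx] = (1/(2π)) · (1π + 9π) = (1 + 9)/2 = 5.
So Σ_{n ∈ Z} |c_n|^2 = 5.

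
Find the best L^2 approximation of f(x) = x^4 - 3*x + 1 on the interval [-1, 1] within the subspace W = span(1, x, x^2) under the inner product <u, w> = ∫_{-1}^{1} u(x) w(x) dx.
g(x) = 6*x^2/7 - 3*x + 32/35

The best approximation g ∈ W is the orthogonal projection of f onto W. Writing g = a_0 + a_1 x + a_2 x^2, the coefficients solve the normal equations G · a = b where
  G_{ij} = <φ_i, φ_j> and b_i = <f, φ_i>, with φ_0 = 1, φ_1 = x, φ_2 = x^2.
G =
  [2, 0, 2/3]
  [0, 2/3, 0]
  [2/3, 0, 2/5],
b = (12/5, -2, 20/21).
Solving gives a_0 = 32/35, a_1 = -3, a_2 = 6/7, so
  g(x) = 6*x^2/7 - 3*x + 32/35.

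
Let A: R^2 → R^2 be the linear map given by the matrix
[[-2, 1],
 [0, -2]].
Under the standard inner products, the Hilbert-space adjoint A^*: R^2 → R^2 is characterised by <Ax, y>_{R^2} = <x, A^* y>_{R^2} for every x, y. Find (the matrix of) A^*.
A^* = A^T =
[[-2, 0],
 [1, -2]]

For real matrices with standard dot products, the defining identity <Ax, y> = <x, A^* y> gives (Ax)^T y = x^T (A^*) y, i.e. x^T A^T y = x^T (A^*) y. Since this holds for all x, y, we must have A^* = A^T. Therefore
A^* =
[[-2, 0],
 [1, -2]].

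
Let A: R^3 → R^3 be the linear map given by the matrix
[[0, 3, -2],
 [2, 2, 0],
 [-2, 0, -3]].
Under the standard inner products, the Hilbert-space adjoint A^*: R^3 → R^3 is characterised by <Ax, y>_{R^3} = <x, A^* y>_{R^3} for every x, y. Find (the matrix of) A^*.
A^* = A^T =
[[0, 2, -2],
 [3, 2, 0],
 [-2, 0, -3]]

For real matrices with standard dot products, the defining identity <Ax, y> = <x, A^* y> gives (Ax)^T y = x^T (A^*) y, i.e. x^T A^T y = x^T (A^*) y. Since this holds for all x, y, we must have A^* = A^T. Therefore
A^* =
[[0, 2, -2],
 [3, 2, 0],
 [-2, 0, -3]].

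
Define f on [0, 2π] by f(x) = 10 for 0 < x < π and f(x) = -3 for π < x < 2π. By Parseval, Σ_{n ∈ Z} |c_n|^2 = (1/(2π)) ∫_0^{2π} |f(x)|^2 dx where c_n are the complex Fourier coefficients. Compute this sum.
Σ |c_n|^2 = 109/2

Parseval equates the L^2 energy of f (normalised by 1/(2π)) with the ℓ^2 sum of its Fourier coefficients: (1/(2π)) ∫_0^{2π} |f|^2 = Σ |c_n|^2.
Compute the left side: (1/(2π)) [∫_0^π 10^2 dx + ∫_π^{2π} (-3)^2 dx] = (1/(2π)) · (100π + 9π) = (100 + 9)/2 = 109/2.
So Σ_{n ∈ Z} |c_n|^2 = 109/2.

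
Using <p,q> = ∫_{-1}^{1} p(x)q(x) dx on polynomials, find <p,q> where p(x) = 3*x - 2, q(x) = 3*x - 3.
<p,q> = 18

Expand the product: p(x)·q(x) = 9*x^2 - 15*x + 6.
∫_{-1}^{1} of each monomial x^k gives [2/(k+1) if k even, 0 if k odd]. Integrating term-by-term (or equivalently evaluating the antiderivative F(x) = 3*x^3 - 15*x^2/2 + 6*x at the endpoints):
  F(1) − F(−1) = 3/2 − (-33/2) = 18.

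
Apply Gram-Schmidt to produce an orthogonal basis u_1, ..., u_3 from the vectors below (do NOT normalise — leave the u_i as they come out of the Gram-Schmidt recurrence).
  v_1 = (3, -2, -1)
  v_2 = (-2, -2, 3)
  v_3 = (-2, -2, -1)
Orthogonal basis:
  u_1 = (3, -2, -1)
  u_2 = (-13/14, -19/7, 37/14)
  u_3 = (-320/213, -280/213, -400/213)

Apply the Gram-Schmidt recurrence
  u_1 = v_1
  u_i = v_i − Σ_{j<i} ((v_i · u_j) / (u_j · u_j)) · u_j.

Step by step this gives:
  u_1 = (3, -2, -1)
  u_2 = (-13/14, -19/7, 37/14)
  u_3 = (-320/213, -280/213, -400/213)

Orthogonality check:
  u_2 · u_1 = 0 (should be 0)
  u_3 · u_1 = 0 (should be 0)
  u_3 · u_2 = 0 (should be 0)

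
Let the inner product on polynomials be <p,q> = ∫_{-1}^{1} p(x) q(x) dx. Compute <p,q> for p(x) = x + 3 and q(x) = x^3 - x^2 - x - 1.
<p,q> = -124/15

Expand the product: p(x)·q(x) = x^4 + 2*x^3 - 4*x^2 - 4*x - 3.
∫_{-1}^{1} of each monomial x^k gives [2/(k+1) if k even, 0 if k odd]. Integrating term-by-term (or equivalently evaluating the antiderivative F(x) = x^5/5 + x^4/2 - 4*x^3/3 - 2*x^2 - 3*x at the endpoints):
  F(1) − F(−1) = -169/30 − (79/30) = -124/15.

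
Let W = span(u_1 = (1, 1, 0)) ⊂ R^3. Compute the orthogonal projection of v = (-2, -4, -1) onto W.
proj_W(v) = (-3, -3, 0)

Set up U = [u_1 | ... | u_1] ∈ R^(3×1). The projector onto W = col(U) is P = U (U^T U)^(-1) U^T.
Compute U^T U =
  [2],
and U^T v = (-6).
Solve U^T U · c = U^T v for the coefficients: c = (-3). The projection is proj_W(v) = U c.
Check: (v - proj_W(v)) · u_1 = 0  (should be 0).
Result: proj_W(v) = (-3, -3, 0).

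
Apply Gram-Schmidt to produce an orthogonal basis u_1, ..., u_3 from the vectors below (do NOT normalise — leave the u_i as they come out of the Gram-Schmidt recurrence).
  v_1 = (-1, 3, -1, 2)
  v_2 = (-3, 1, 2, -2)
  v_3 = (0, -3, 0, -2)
Orthogonal basis:
  u_1 = (-1, 3, -1, 2)
  u_2 = (-3, 1, 2, -2)
  u_3 = (-7/10, -41/90, -44/45, -7/45)

Apply the Gram-Schmidt recurrence
  u_1 = v_1
  u_i = v_i − Σ_{j<i} ((v_i · u_j) / (u_j · u_j)) · u_j.

Step by step this gives:
  u_1 = (-1, 3, -1, 2)
  u_2 = (-3, 1, 2, -2)
  u_3 = (-7/10, -41/90, -44/45, -7/45)

Orthogonality check:
  u_2 · u_1 = 0 (should be 0)
  u_3 · u_1 = 0 (should be 0)
  u_3 · u_2 = 0 (should be 0)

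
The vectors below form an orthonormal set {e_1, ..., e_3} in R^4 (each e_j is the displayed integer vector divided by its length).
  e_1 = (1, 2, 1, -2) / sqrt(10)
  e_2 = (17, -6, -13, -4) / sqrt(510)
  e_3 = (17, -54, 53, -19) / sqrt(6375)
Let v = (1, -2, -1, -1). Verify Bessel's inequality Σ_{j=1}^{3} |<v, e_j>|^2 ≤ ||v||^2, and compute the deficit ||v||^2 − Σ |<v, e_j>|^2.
Σ |<v, e_j>|^2 = 731/125; ||v||^2 = 7; deficit = 144/125

Write each e_j = u_j / sqrt(<u_j, u_j>) where u_j is the displayed integer vector. Then <v, e_j> = <v, u_j> / sqrt(<u_j, u_j>), so |<v, e_j>|^2 = <v, u_j>^2 / <u_j, u_j>.
Coefficients: <v, e_1> = -2/sqrt(10), <v, e_2> = 46/sqrt(510), <v, e_3> = 91/sqrt(6375).
Square and sum: Σ |<v, e_j>|^2 = 731/125.
Compute ||v||^2 = v·v = 7.
Deficit = 7 − 731/125 = 144/125 ≥ 0, confirming Bessel's inequality. (The deficit equals ||v − Σ <v,e_j> e_j||^2, the squared distance from v to span{e_j}.)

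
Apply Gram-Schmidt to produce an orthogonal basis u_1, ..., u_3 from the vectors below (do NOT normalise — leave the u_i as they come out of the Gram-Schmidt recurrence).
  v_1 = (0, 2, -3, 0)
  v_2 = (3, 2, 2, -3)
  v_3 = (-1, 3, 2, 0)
Orthogonal basis:
  u_1 = (0, 2, -3, 0)
  u_2 = (3, 30/13, 20/13, -3)
  u_3 = (-607/334, 396/167, 264/167, 273/334)

Apply the Gram-Schmidt recurrence
  u_1 = v_1
  u_i = v_i − Σ_{j<i} ((v_i · u_j) / (u_j · u_j)) · u_j.

Step by step this gives:
  u_1 = (0, 2, -3, 0)
  u_2 = (3, 30/13, 20/13, -3)
  u_3 = (-607/334, 396/167, 264/167, 273/334)

Orthogonality check:
  u_2 · u_1 = 0 (should be 0)
  u_3 · u_1 = 0 (should be 0)
  u_3 · u_2 = 0 (should be 0)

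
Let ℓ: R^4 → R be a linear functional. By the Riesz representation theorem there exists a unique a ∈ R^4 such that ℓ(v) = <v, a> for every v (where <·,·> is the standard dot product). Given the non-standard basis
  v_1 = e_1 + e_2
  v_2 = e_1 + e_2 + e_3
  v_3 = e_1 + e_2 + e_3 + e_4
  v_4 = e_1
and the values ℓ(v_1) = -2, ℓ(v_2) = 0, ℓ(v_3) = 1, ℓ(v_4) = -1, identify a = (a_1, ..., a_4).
a = (-1, -1, 2, 1)

Write a = (a_1, ..., a_4) in the standard basis. For each basis vector v_i, ℓ(v_i) = <v_i, a> is a linear equation in the a_j's. Collect the n equations into a matrix system V a = ℓ, where row i of V is v_i (expressed in the standard basis). Since V is invertible (lower-triangular with 1s on the diagonal, up to permutation), solve by back-substitution:
  V =
[[1, 1, 0, 0],
 [1, 1, 1, 0],
 [1, 1, 1, 1],
 [1, 0, 0, 0]]
  V a = (-2, 0, 1, -1)
Solving gives a = (-1, -1, 2, 1).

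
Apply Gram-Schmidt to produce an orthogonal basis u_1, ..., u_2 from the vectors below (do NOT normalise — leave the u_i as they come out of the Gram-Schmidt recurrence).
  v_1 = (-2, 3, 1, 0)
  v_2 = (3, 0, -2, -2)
Orthogonal basis:
  u_1 = (-2, 3, 1, 0)
  u_2 = (13/7, 12/7, -10/7, -2)

Apply the Gram-Schmidt recurrence
  u_1 = v_1
  u_i = v_i − Σ_{j<i} ((v_i · u_j) / (u_j · u_j)) · u_j.

Step by step this gives:
  u_1 = (-2, 3, 1, 0)
  u_2 = (13/7, 12/7, -10/7, -2)

Orthogonality check:
  u_2 · u_1 = 0 (should be 0)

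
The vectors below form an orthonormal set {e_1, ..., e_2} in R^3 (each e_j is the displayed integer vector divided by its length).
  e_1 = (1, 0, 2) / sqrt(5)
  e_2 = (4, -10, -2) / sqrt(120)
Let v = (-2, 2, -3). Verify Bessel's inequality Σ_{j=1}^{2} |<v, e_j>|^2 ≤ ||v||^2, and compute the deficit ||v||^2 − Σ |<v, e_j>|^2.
Σ |<v, e_j>|^2 = 101/6; ||v||^2 = 17; deficit = 1/6

Write each e_j = u_j / sqrt(<u_j, u_j>) where u_j is the displayed integer vector. Then <v, e_j> = <v, u_j> / sqrt(<u_j, u_j>), so |<v, e_j>|^2 = <v, u_j>^2 / <u_j, u_j>.
Coefficients: <v, e_1> = -8/sqrt(5), <v, e_2> = -22/sqrt(120).
Square and sum: Σ |<v, e_j>|^2 = 101/6.
Compute ||v||^2 = v·v = 17.
Deficit = 17 − 101/6 = 1/6 ≥ 0, confirming Bessel's inequality. (The deficit equals ||v − Σ <v,e_j> e_j||^2, the squared distance from v to span{e_j}.)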